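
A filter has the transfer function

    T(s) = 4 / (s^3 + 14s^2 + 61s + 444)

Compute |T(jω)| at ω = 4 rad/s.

|T(j4)| ≈ 0.01407

Substitute s = j4: numerator = 4, denominator = 220 + j180.
|T(j4)| = |4| / |220 + j180| = 4 / 284.25 ≈ 0.01407.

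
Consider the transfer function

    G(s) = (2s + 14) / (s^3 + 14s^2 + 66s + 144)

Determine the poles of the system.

The poles are the roots of the denominator s^3 + 14s^2 + 66s + 144 = 0.
Trying s = -8: the polynomial evaluates to 0, so (s + 8) is a factor.
Dividing out leaves s^2 + 6s + 18 = 0.
The quadratic formula then gives s = -3 ± 3j.

s = -3 ± 3j, -8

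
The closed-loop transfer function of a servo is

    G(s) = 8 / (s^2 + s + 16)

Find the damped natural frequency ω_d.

Comparing s^2 + s + 16 to s^2 + 2ζωₙs + ωₙ²: ωₙ = 4 rad/s and ζ = 1/(2·4) = 0.125.
ζωₙ = 1/2 = 0.5, so ω_d = ωₙ√(1−ζ²) = √(ωₙ² − (ζωₙ)²) = √(16 − 0.5²) = √15.75 ≈ 3.969 rad/s.

ω_d ≈ 3.969 rad/s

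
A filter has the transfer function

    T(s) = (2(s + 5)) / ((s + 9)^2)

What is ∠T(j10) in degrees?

At s = j10: numerator = 10 + j20, denominator = -19 + j180.
∠T = ∠num − ∠den = 63.435° − (96.026°) = -32.59°.

∠T(j10) ≈ -32.59°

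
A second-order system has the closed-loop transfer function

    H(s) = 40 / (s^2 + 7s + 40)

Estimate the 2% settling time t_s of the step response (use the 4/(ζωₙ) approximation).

Comparing s^2 + 7s + 40 to s^2 + 2ζωₙs + ωₙ²: ωₙ = √40 ≈ 6.325 rad/s and ζ = 7/(2·√40) ≈ 0.5534.
ζωₙ = 7/2 = 3.5, so t_s ≈ 4/(ζωₙ) = 4/3.5 ≈ 1.143 s.

t_s ≈ 1.143 s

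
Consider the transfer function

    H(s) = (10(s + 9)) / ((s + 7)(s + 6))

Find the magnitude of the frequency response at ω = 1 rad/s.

Substitute s = j1: numerator = 90 + j10, denominator = 41 + j13.
|H(j1)| = |90 + j10| / |41 + j13| = 90.554 / 43.012 ≈ 2.105.

|H(j1)| ≈ 2.105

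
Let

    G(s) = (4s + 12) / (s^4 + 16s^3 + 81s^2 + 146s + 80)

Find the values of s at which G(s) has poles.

The poles are the roots of the denominator s^4 + 16s^3 + 81s^2 + 146s + 80 = 0.
Trying s = -1: the polynomial evaluates to 0, so (s + 1) is a factor.
Dividing out leaves s^3 + 15s^2 + 66s + 80 = 0.
This factors further as (s + 8)(s + 2)(s + 5) = 0.

s = -1, -8, -2, -5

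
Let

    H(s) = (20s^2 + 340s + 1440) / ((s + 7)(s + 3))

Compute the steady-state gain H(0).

Set s = 0: H(0) = (1440) / (21) = 480/7.

H(0) = 480/7 ≈ 68.57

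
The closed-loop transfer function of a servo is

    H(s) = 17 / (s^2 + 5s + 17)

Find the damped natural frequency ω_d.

ω_d ≈ 3.279 rad/s

Comparing s^2 + 5s + 17 to s^2 + 2ζωₙs + ωₙ²: ωₙ = √17 ≈ 4.123 rad/s and ζ = 5/(2·√17) ≈ 0.6063.
ζωₙ = 5/2 = 2.5, so ω_d = ωₙ√(1−ζ²) = √(ωₙ² − (ζωₙ)²) = √(17 − 2.5²) = √10.75 ≈ 3.279 rad/s.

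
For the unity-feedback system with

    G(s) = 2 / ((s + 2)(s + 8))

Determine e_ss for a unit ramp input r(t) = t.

G(s) has no poles at the origin.
This is a Type 0 system; Kv = lim_{s→0} s·G(s) = 0, so the steady-state error for a ramp input is infinite.

e_ss = ∞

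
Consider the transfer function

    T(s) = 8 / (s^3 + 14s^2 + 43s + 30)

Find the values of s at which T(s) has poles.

The poles are the roots of the denominator s^3 + 14s^2 + 43s + 30 = 0.
Trying s = -10: the polynomial evaluates to 0, so (s + 10) is a factor.
Dividing out leaves s^2 + 4s + 3 = 0.
Factoring the quadratic: (s + 1)(s + 3) = 0.

s = -10, -1, -3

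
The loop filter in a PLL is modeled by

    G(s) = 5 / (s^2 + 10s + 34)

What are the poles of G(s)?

s = -5 ± 3j

The poles are the roots of the denominator s^2 + 10s + 34 = 0.
Using the quadratic formula: s = (-10 ± √(-36))/2 = -5 ± 3j.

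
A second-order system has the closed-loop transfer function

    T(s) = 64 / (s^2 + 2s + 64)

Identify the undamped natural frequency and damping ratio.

Compare the denominator to the standard form s^2 + 2ζωₙs + ωₙ².
ωₙ² = 64, so ωₙ = 8 rad/s.
2ζωₙ = 2, so ζ = 2/(2·8) = 0.125.

ωₙ = 8 rad/s, ζ = 0.125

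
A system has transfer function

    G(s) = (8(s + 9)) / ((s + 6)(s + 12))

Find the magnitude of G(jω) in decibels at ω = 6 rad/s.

|G(j6)|_dB ≈ -2.38 dB

Substitute s = j6: numerator = 72 + j48, denominator = 36 + j108.
|G(j6)| = |72 + j48| / |36 + j108| = 86.533 / 113.84 ≈ 0.7601.
In decibels: 20·log₁₀(0.7601) ≈ -2.38 dB.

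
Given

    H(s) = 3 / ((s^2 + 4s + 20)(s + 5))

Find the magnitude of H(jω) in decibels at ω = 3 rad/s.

|H(j3)|_dB ≈ -30.0 dB

Substitute s = j3: numerator = 3, denominator = 19 + j93.
|H(j3)| = |3| / |19 + j93| = 3 / 94.921 ≈ 0.03161.
In decibels: 20·log₁₀(0.03161) ≈ -30.0 dB.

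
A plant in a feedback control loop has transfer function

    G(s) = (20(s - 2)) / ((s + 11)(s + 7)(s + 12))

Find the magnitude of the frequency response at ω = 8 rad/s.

Substitute s = j8: numerator = -40 + j160, denominator = -996 + j1832.
|G(j8)| = |-40 + j160| / |-996 + j1832| = 164.92 / 2085.2 ≈ 0.07909.

|G(j8)| ≈ 0.07909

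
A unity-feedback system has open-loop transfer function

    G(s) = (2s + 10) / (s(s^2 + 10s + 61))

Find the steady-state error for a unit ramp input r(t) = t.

e_ss = 6.100

G(s) has one pole at the origin.
This is a Type 1 system. Kv = lim_{s→0} s·G(s) = 10/61.
e_ss = 1/Kv = 1/(10/61) = 61/10 ≈ 6.100.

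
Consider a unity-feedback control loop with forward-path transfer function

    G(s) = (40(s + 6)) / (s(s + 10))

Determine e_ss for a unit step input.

e_ss = 0

G(s) has one pole at the origin.
This is a Type 1 system; for a step input the steady-state error is zero.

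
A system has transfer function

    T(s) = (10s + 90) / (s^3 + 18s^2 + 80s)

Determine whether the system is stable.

marginally stable

The denominator s^3 + 18s^2 + 80s factors as s(s + 10)(s + 8), giving poles at s = 0, -10, -8.
Since the simple pole(s) at s = 0 lie on the jω-axis with none in the right half-plane, the system is marginally stable.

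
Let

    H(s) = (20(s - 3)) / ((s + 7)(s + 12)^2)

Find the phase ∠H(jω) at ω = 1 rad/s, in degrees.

∠H(j1) ≈ 143.9°

At s = j1: numerator = -60 + j20, denominator = 977 + j311.
∠H = ∠num − ∠den = 161.57° − (17.657°) = 143.9°.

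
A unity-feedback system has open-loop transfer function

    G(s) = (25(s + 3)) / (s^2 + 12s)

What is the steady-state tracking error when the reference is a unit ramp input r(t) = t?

e_ss = 0.1600

G(s) has one pole at the origin.
This is a Type 1 system. Kv = lim_{s→0} s·G(s) = 75/12 = 25/4.
e_ss = 1/Kv = 1/(25/4) = 4/25 ≈ 0.1600.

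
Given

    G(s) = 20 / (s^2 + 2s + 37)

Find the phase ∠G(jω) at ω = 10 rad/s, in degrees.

∠G(j10) ≈ -162.4°

At s = j10: numerator = 20, denominator = -63 + j20.
∠G = ∠num − ∠den = 0° − (162.39°) = -162.4°.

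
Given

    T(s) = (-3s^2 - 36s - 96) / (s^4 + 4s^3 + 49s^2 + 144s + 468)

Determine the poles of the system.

The poles are the roots of the denominator s^4 + 4s^3 + 49s^2 + 144s + 468 = 0.
No real roots exist; factor into two real quadratics: (s^2 + 36)(s^2 + 4s + 13) = 0.
Each quadratic gives a conjugate pair via the quadratic formula.

s = 6j, -6j, -2 + 3j, -2 - 3j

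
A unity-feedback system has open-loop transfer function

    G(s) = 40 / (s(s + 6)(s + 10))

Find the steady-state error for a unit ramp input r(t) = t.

e_ss = 1.500

G(s) has one pole at the origin.
This is a Type 1 system. Kv = lim_{s→0} s·G(s) = 40/60 = 2/3.
e_ss = 1/Kv = 1/(2/3) = 3/2 ≈ 1.500.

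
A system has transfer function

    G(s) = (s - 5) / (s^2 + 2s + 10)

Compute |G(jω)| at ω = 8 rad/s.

|G(j8)| ≈ 0.1675

Substitute s = j8: numerator = -5 + j8, denominator = -54 + j16.
|G(j8)| = |-5 + j8| / |-54 + j16| = 9.4340 / 56.321 ≈ 0.1675.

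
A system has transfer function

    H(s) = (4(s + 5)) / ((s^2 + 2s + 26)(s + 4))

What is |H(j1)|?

Substitute s = j1: numerator = 20 + j4, denominator = 98 + j33.
|H(j1)| = |20 + j4| / |98 + j33| = 20.396 / 103.41 ≈ 0.1972.

|H(j1)| ≈ 0.1972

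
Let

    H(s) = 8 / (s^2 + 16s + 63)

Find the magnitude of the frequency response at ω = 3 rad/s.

|H(j3)| ≈ 0.1107

Substitute s = j3: numerator = 8, denominator = 54 + j48.
|H(j3)| = |8| / |54 + j48| = 8 / 72.250 ≈ 0.1107.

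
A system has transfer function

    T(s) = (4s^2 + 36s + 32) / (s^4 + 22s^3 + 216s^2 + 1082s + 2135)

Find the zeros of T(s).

s = -1, -8

Set the numerator to zero: 4s^2 + 36s + 32 = 0, i.e. 4·(s^2 + 9s + 8) = 0.
Factoring: (s + 1)(s + 8) = 0.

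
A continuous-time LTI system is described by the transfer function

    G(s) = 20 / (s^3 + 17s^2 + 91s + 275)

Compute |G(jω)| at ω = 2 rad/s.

|G(j2)| ≈ 0.07396

Substitute s = j2: numerator = 20, denominator = 207 + j174.
|G(j2)| = |20| / |207 + j174| = 20 / 270.42 ≈ 0.07396.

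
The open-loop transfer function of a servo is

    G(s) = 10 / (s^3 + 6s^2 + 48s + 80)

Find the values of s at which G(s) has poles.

The poles are the roots of the denominator s^3 + 6s^2 + 48s + 80 = 0.
Trying s = -2: the polynomial evaluates to 0, so (s + 2) is a factor.
Dividing out leaves s^2 + 4s + 40 = 0.
The quadratic formula then gives s = -2 ± 6j.

s = -2 + 6j, -2 - 6j, -2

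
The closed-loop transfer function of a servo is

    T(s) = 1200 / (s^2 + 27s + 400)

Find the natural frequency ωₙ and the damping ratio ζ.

Compare the denominator to the standard form s^2 + 2ζωₙs + ωₙ².
ωₙ² = 400, so ωₙ = 20 rad/s.
2ζωₙ = 27, so ζ = 27/(2·20) = 0.675.

ωₙ = 20 rad/s, ζ = 0.675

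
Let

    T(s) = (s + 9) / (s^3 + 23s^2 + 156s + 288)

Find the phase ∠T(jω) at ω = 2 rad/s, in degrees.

At s = j2: numerator = 9 + j2, denominator = 196 + j304.
∠T = ∠num − ∠den = 12.529° − (57.189°) = -44.66°.

∠T(j2) ≈ -44.66°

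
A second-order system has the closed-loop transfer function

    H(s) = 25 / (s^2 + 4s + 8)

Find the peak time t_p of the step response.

t_p ≈ 1.571 s

Comparing s^2 + 4s + 8 to s^2 + 2ζωₙs + ωₙ²: ωₙ = √8 ≈ 2.828 rad/s and ζ = 4/(2·√8) ≈ 0.7071.
ζωₙ = 4/2 = 2, so ω_d = ωₙ√(1−ζ²) = √(ωₙ² − (ζωₙ)²) = √(8 − 2²) = √4 = 2 rad/s.
t_p = π/ω_d = π/2 ≈ 1.571 s.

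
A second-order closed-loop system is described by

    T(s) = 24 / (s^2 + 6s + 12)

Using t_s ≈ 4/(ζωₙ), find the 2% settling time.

Comparing s^2 + 6s + 12 to s^2 + 2ζωₙs + ωₙ²: ωₙ = √12 ≈ 3.464 rad/s and ζ = 6/(2·√12) ≈ 0.8660.
ζωₙ = 6/2 = 3, so t_s ≈ 4/(ζωₙ) = 4/3 ≈ 1.333 s.

t_s ≈ 1.333 s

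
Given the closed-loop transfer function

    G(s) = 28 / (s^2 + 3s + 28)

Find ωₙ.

Compare the denominator to the standard form s^2 + 2ζωₙs + ωₙ².
ωₙ² = 28, so ωₙ = √28 ≈ 5.292 rad/s.

ωₙ ≈ 5.292 rad/s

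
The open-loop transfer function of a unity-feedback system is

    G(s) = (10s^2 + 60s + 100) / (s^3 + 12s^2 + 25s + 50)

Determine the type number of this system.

Type 0

The denominator has no factor of s at the origin — no free integrator — so this is a Type 0 system.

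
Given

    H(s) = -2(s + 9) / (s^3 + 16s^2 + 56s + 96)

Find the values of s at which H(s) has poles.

s = -2 + 2j, -2 - 2j, -12

The poles are the roots of the denominator s^3 + 16s^2 + 56s + 96 = 0.
Trying s = -12: the polynomial evaluates to 0, so (s + 12) is a factor.
Dividing out leaves s^2 + 4s + 8 = 0.
The quadratic formula then gives s = -2 ± 2j.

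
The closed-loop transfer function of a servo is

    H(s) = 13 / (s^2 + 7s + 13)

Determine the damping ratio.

ζ ≈ 0.9707

Compare the denominator to the standard form s^2 + 2ζωₙs + ωₙ².
ωₙ² = 13, so ωₙ = √13 ≈ 3.606 rad/s.
2ζωₙ = 7, so ζ = 7/(2·√13) ≈ 0.9707.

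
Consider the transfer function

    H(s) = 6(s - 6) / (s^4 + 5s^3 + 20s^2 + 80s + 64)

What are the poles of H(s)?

s = 4j, -4j, -4, -1

The poles are the roots of the denominator s^4 + 5s^3 + 20s^2 + 80s + 64 = 0.
Trying s = -4: the polynomial evaluates to 0, so (s + 4) is a factor.
Dividing out leaves s^3 + s^2 + 16s + 16 = 0.
This factors further as (s^2 + 16)(s + 1) = 0.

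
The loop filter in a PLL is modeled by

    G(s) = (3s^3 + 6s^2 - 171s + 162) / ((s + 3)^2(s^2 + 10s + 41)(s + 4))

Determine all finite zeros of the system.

s = 1, -9, 6

Set the numerator to zero: 3s^3 + 6s^2 - 171s + 162 = 0, i.e. 3·(s^3 + 2s^2 - 57s + 54) = 0.
Factoring: (s - 1)(s + 9)(s - 6) = 0.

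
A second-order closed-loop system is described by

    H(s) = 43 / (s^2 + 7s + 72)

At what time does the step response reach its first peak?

Comparing s^2 + 7s + 72 to s^2 + 2ζωₙs + ωₙ²: ωₙ = √72 ≈ 8.485 rad/s and ζ = 7/(2·√72) ≈ 0.4125.
ζωₙ = 7/2 = 3.5, so ω_d = ωₙ√(1−ζ²) = √(ωₙ² − (ζωₙ)²) = √(72 − 3.5²) = √59.75 ≈ 7.730 rad/s.
t_p = π/ω_d = π/7.730 ≈ 0.4064 s.

t_p ≈ 0.4064 s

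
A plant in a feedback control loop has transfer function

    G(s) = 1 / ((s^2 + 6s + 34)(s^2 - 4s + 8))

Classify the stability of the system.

unstable

The poles can be read from the denominator factors: s = -3 ± 5j, 2 ± 2j.
Since the pole(s) at s = 2 ± 2j lie in the right half-plane, the system is unstable.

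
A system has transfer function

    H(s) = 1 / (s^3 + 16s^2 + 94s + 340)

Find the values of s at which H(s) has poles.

s = -3 ± 5j, -10

The poles are the roots of the denominator s^3 + 16s^2 + 94s + 340 = 0.
Trying s = -10: the polynomial evaluates to 0, so (s + 10) is a factor.
Dividing out leaves s^2 + 6s + 34 = 0.
The quadratic formula then gives s = -3 ± 5j.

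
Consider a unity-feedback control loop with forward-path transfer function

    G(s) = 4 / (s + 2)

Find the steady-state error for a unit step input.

e_ss = 0.3333

G(s) has no poles at the origin.
This is a Type 0 system. Kp = lim_{s→0} G(s) = 4/2 = 2.
e_ss = 1/(1 + Kp) = 1/(1 + 2) = 1/3 ≈ 0.3333.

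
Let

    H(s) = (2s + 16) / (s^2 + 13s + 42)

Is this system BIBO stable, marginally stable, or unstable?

stable

The denominator s^2 + 13s + 42 factors as (s + 7)(s + 6), giving poles at s = -7, -6.
Since all poles lie strictly in the left half-plane, the system is stable.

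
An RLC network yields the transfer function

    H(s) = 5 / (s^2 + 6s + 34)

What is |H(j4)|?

|H(j4)| ≈ 0.1667

Substitute s = j4: numerator = 5, denominator = 18 + j24.
|H(j4)| = |5| / |18 + j24| = 5 / 30 ≈ 0.1667.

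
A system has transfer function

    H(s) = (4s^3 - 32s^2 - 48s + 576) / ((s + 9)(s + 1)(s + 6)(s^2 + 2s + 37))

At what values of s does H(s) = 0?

s = 6, 6, -4

Set the numerator to zero: 4s^3 - 32s^2 - 48s + 576 = 0, i.e. 4·(s^3 - 8s^2 - 12s + 144) = 0.
Factoring: (s - 6)^2(s + 4) = 0.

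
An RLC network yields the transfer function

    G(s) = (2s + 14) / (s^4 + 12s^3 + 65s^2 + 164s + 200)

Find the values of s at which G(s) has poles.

The poles are the roots of the denominator s^4 + 12s^3 + 65s^2 + 164s + 200 = 0.
No real roots exist; factor into two real quadratics: (s^2 + 4s + 8)(s^2 + 8s + 25) = 0.
Each quadratic gives a conjugate pair via the quadratic formula.

s = -2 + 2j, -2 - 2j, -4 + 3j, -4 - 3j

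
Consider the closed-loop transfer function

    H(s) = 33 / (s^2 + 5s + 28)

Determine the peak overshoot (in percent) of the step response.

Comparing s^2 + 5s + 28 to s^2 + 2ζωₙs + ωₙ²: ωₙ = √28 ≈ 5.292 rad/s and ζ = 5/(2·√28) ≈ 0.4725.
%OS = 100·exp(−πζ/√(1−ζ²)) = 100·exp(−π·0.4725/√(1−0.4725²)) ≈ 18.6%.

%OS ≈ 18.6%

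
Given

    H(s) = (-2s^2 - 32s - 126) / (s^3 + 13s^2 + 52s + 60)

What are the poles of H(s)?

s = -5, -2, -6

The poles are the roots of the denominator s^3 + 13s^2 + 52s + 60 = 0.
Trying s = -5: the polynomial evaluates to 0, so (s + 5) is a factor.
Dividing out leaves s^2 + 8s + 12 = 0.
Factoring the quadratic: (s + 2)(s + 6) = 0.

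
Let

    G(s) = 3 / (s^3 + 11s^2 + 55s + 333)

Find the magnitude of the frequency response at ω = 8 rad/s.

Substitute s = j8: numerator = 3, denominator = -371 - j72.
|G(j8)| = |3| / |-371 - j72| = 3 / 377.92 ≈ 0.007938.

|G(j8)| ≈ 0.007938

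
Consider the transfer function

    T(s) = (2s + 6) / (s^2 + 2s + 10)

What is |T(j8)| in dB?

|T(j8)|_dB ≈ -10.4 dB

Substitute s = j8: numerator = 6 + j16, denominator = -54 + j16.
|T(j8)| = |6 + j16| / |-54 + j16| = 17.088 / 56.321 ≈ 0.3034.
In decibels: 20·log₁₀(0.3034) ≈ -10.4 dB.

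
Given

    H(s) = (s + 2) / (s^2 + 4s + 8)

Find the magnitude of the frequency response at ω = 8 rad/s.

|H(j8)| ≈ 0.1279

Substitute s = j8: numerator = 2 + j8, denominator = -56 + j32.
|H(j8)| = |2 + j8| / |-56 + j32| = 8.2462 / 64.498 ≈ 0.1279.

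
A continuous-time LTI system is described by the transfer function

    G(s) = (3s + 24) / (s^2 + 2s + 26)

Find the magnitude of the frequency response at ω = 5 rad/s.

|G(j5)| ≈ 2.816

Substitute s = j5: numerator = 24 + j15, denominator = 1 + j10.
|G(j5)| = |24 + j15| / |1 + j10| = 28.302 / 10.050 ≈ 2.816.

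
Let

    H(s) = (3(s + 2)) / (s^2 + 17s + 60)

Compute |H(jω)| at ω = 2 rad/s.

|H(j2)| ≈ 0.1295

Substitute s = j2: numerator = 6 + j6, denominator = 56 + j34.
|H(j2)| = |6 + j6| / |56 + j34| = 8.4853 / 65.513 ≈ 0.1295.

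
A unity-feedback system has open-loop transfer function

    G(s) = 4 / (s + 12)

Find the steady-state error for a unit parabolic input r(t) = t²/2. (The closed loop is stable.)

e_ss = ∞

G(s) has no poles at the origin.
This is a Type 0 system; Ka = lim_{s→0} s^2·G(s) = 0, so the steady-state error for a parabola input is infinite.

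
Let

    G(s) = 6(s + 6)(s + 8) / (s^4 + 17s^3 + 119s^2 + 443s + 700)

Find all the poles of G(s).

s = -3 ± 4j, -7, -4

The poles are the roots of the denominator s^4 + 17s^3 + 119s^2 + 443s + 700 = 0.
Trying s = -7: the polynomial evaluates to 0, so (s + 7) is a factor.
Dividing out leaves s^3 + 10s^2 + 49s + 100 = 0.
This factors further as (s^2 + 6s + 25)(s + 4) = 0.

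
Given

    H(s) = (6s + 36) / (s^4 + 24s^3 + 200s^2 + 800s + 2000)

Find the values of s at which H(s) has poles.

s = -2 ± 4j, -10, -10

The poles are the roots of the denominator s^4 + 24s^3 + 200s^2 + 800s + 2000 = 0.
Trying s = -10: the polynomial evaluates to 0, so (s + 10) is a factor.
Dividing out leaves s^3 + 14s^2 + 60s + 200 = 0.
This factors further as (s^2 + 4s + 20)(s + 10) = 0.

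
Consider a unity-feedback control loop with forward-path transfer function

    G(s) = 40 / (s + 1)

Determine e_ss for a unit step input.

e_ss = 0.02439

G(s) has no poles at the origin.
This is a Type 0 system. Kp = lim_{s→0} G(s) = 40/1.
e_ss = 1/(1 + Kp) = 1/(1 + 40) = 1/41 ≈ 0.02439.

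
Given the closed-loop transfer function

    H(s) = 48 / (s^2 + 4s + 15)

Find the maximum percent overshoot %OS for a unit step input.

Comparing s^2 + 4s + 15 to s^2 + 2ζωₙs + ωₙ²: ωₙ = √15 ≈ 3.873 rad/s and ζ = 4/(2·√15) ≈ 0.5164.
%OS = 100·exp(−πζ/√(1−ζ²)) = 100·exp(−π·0.5164/√(1−0.5164²)) ≈ 15.0%.

%OS ≈ 15.0%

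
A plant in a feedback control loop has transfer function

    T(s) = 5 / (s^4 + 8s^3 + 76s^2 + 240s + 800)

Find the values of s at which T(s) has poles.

s = -2 + 4j, -2 - 4j, -2 + 6j, -2 - 6j

The poles are the roots of the denominator s^4 + 8s^3 + 76s^2 + 240s + 800 = 0.
No real roots exist; factor into two real quadratics: (s^2 + 4s + 20)(s^2 + 4s + 40) = 0.
Each quadratic gives a conjugate pair via the quadratic formula.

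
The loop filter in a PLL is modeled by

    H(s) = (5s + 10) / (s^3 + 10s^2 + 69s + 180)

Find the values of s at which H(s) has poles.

The poles are the roots of the denominator s^3 + 10s^2 + 69s + 180 = 0.
Trying s = -4: the polynomial evaluates to 0, so (s + 4) is a factor.
Dividing out leaves s^2 + 6s + 45 = 0.
The quadratic formula then gives s = -3 ± 6j.

s = -3 ± 6j, -4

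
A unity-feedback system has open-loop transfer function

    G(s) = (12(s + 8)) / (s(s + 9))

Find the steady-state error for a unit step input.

G(s) has one pole at the origin.
This is a Type 1 system; for a step input the steady-state error is zero.

e_ss = 0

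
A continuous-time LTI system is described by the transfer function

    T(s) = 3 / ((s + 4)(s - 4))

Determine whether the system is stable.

The poles can be read from the denominator factors: s = -4, 4.
Since the pole(s) at s = 4 lie in the right half-plane, the system is unstable.

unstable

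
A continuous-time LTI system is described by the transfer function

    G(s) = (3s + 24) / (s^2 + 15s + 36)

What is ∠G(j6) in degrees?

At s = j6: numerator = 24 + j18, denominator = j90.
∠G = ∠num − ∠den = 36.870° − (90°) = -53.13°.

∠G(j6) ≈ -53.13°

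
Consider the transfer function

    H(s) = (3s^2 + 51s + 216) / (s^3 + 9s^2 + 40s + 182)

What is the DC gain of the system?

H(0) = 108/91 ≈ 1.187

Set s = 0: H(0) = (216) / (182) = 108/91.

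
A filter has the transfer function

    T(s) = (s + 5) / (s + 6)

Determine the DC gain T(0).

Set s = 0: T(0) = (5) / (6) = 5/6.

T(0) = 5/6 ≈ 0.8333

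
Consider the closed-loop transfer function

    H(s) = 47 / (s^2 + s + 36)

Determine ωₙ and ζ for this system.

ωₙ = 6 rad/s, ζ ≈ 0.08333

Compare the denominator to the standard form s^2 + 2ζωₙs + ωₙ².
ωₙ² = 36, so ωₙ = 6 rad/s.
2ζωₙ = 1, so ζ = 1/(2·6) ≈ 0.08333.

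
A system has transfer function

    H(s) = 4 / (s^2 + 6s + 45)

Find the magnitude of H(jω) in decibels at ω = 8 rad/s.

Substitute s = j8: numerator = 4, denominator = -19 + j48.
|H(j8)| = |4| / |-19 + j48| = 4 / 51.624 ≈ 0.07748.
In decibels: 20·log₁₀(0.07748) ≈ -22.2 dB.

|H(j8)|_dB ≈ -22.2 dB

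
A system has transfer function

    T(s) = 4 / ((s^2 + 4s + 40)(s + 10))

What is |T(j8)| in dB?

Substitute s = j8: numerator = 4, denominator = -496 + j128.
|T(j8)| = |4| / |-496 + j128| = 4 / 512.25 ≈ 0.007809.
In decibels: 20·log₁₀(0.007809) ≈ -42.1 dB.

|T(j8)|_dB ≈ -42.1 dB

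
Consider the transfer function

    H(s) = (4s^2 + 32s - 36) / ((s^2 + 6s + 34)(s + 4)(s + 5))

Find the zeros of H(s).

s = -9, 1

Set the numerator to zero: 4s^2 + 32s - 36 = 0, i.e. 4·(s^2 + 8s - 9) = 0.
Factoring: (s + 9)(s - 1) = 0.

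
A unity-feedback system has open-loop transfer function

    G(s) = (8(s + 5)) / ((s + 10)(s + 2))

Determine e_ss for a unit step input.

G(s) has no poles at the origin.
This is a Type 0 system. Kp = lim_{s→0} G(s) = 40/20 = 2.
e_ss = 1/(1 + Kp) = 1/(1 + 2) = 1/3 ≈ 0.3333.

e_ss = 0.3333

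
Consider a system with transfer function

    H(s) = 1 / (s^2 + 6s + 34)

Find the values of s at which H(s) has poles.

The poles are the roots of the denominator s^2 + 6s + 34 = 0.
Using the quadratic formula: s = (-6 ± √(-100))/2 = -3 ± 5j.

s = -3 + 5j, -3 - 5j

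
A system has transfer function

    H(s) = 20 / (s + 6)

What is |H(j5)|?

Substitute s = j5: numerator = 20, denominator = 6 + j5.
|H(j5)| = |20| / |6 + j5| = 20 / 7.8102 ≈ 2.561.

|H(j5)| ≈ 2.561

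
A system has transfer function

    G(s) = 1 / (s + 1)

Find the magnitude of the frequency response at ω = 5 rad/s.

Substitute s = j5: numerator = 1, denominator = 1 + j5.
|G(j5)| = |1| / |1 + j5| = 1 / 5.0990 ≈ 0.1961.

|G(j5)| ≈ 0.1961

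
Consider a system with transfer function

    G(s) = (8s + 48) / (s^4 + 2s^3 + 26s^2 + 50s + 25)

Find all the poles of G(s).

s = -1, -1, 5j, -5j

The poles are the roots of the denominator s^4 + 2s^3 + 26s^2 + 50s + 25 = 0.
Trying s = -1: the polynomial evaluates to 0, so (s + 1) is a factor.
Dividing out leaves s^3 + s^2 + 25s + 25 = 0.
This factors further as (s + 1)(s^2 + 25) = 0.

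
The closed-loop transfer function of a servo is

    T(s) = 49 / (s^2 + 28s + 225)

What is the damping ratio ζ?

ζ ≈ 0.9333

Compare the denominator to the standard form s^2 + 2ζωₙs + ωₙ².
ωₙ² = 225, so ωₙ = 15 rad/s.
2ζωₙ = 28, so ζ = 28/(2·15) ≈ 0.9333.
With ζ = 0.9333 the response is underdamped.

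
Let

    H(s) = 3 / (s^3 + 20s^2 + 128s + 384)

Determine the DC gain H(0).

H(0) = 1/128 ≈ 0.007812

Set s = 0: H(0) = (3) / (384) = 1/128.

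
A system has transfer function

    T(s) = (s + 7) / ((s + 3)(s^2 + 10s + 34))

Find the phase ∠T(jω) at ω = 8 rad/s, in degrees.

∠T(j8) ≈ -131.2°

At s = j8: numerator = 7 + j8, denominator = -730.
∠T = ∠num − ∠den = 48.814° − (180°) = -131.2°.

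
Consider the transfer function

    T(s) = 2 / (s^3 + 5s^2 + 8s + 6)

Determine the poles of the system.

s = -1 + j, -1 - j, -3

The poles are the roots of the denominator s^3 + 5s^2 + 8s + 6 = 0.
Trying s = -3: the polynomial evaluates to 0, so (s + 3) is a factor.
Dividing out leaves s^2 + 2s + 2 = 0.
The quadratic formula then gives s = -1 ± 1j.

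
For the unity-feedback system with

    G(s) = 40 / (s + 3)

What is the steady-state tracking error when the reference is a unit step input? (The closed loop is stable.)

e_ss = 0.06977

G(s) has no poles at the origin.
This is a Type 0 system. Kp = lim_{s→0} G(s) = 40/3.
e_ss = 1/(1 + Kp) = 1/(1 + 40/3) = 3/43 ≈ 0.06977.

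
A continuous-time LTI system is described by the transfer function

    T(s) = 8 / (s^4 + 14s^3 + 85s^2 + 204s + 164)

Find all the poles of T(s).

The poles are the roots of the denominator s^4 + 14s^3 + 85s^2 + 204s + 164 = 0.
Trying s = -2: the polynomial evaluates to 0, so (s + 2) is a factor.
Dividing out leaves s^3 + 12s^2 + 61s + 82 = 0.
This factors further as (s + 2)(s^2 + 10s + 41) = 0.

s = -2, -2, -5 + 4j, -5 - 4j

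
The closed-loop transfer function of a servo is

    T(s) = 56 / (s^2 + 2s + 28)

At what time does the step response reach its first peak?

Comparing s^2 + 2s + 28 to s^2 + 2ζωₙs + ωₙ²: ωₙ = √28 ≈ 5.292 rad/s and ζ = 2/(2·√28) ≈ 0.1890.
ζωₙ = 2/2 = 1, so ω_d = ωₙ√(1−ζ²) = √(ωₙ² − (ζωₙ)²) = √(28 − 1²) = √27 ≈ 5.196 rad/s.
t_p = π/ω_d = π/5.196 ≈ 0.6046 s.

t_p ≈ 0.6046 s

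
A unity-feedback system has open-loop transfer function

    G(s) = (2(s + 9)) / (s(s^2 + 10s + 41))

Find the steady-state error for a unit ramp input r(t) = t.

G(s) has one pole at the origin.
This is a Type 1 system. Kv = lim_{s→0} s·G(s) = 18/41.
e_ss = 1/Kv = 1/(18/41) = 41/18 ≈ 2.278.

e_ss = 2.278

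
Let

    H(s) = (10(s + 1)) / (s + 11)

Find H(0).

H(0) = 10/11 ≈ 0.9091

At s = 0 each factor (s + a) contributes a and each (s^2 + bs + c) contributes c.
H(0) = 10·(1) / ((11)) = 10/11 = 10/11.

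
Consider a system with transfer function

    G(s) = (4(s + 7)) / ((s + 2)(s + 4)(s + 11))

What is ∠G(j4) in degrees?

∠G(j4) ≈ -98.67°

At s = j4: numerator = 28 + j16, denominator = -184 + j232.
∠G = ∠num − ∠den = 29.745° − (128.42°) = -98.67°.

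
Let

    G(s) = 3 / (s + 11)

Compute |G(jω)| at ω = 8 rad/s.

Substitute s = j8: numerator = 3, denominator = 11 + j8.
|G(j8)| = |3| / |11 + j8| = 3 / 13.601 ≈ 0.2206.

|G(j8)| ≈ 0.2206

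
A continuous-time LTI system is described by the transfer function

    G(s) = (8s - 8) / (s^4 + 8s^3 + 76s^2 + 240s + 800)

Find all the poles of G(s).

s = -2 ± 6j, -2 ± 4j

The poles are the roots of the denominator s^4 + 8s^3 + 76s^2 + 240s + 800 = 0.
No real roots exist; factor into two real quadratics: (s^2 + 4s + 40)(s^2 + 4s + 20) = 0.
Each quadratic gives a conjugate pair via the quadratic formula.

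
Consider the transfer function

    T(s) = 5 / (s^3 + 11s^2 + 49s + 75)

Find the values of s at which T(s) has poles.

s = -4 ± 3j, -3

The poles are the roots of the denominator s^3 + 11s^2 + 49s + 75 = 0.
Trying s = -3: the polynomial evaluates to 0, so (s + 3) is a factor.
Dividing out leaves s^2 + 8s + 25 = 0.
The quadratic formula then gives s = -4 ± 3j.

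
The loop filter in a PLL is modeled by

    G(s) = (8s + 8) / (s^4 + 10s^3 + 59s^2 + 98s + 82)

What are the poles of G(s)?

The poles are the roots of the denominator s^4 + 10s^3 + 59s^2 + 98s + 82 = 0.
No real roots exist; factor into two real quadratics: (s^2 + 8s + 41)(s^2 + 2s + 2) = 0.
Each quadratic gives a conjugate pair via the quadratic formula.

s = -4 + 5j, -4 - 5j, -1 + j, -1 - j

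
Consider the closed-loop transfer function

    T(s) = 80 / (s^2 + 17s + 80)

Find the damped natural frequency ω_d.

ω_d ≈ 2.784 rad/s

Comparing s^2 + 17s + 80 to s^2 + 2ζωₙs + ωₙ²: ωₙ = √80 ≈ 8.944 rad/s and ζ = 17/(2·√80) ≈ 0.9503.
ζωₙ = 17/2 = 8.5, so ω_d = ωₙ√(1−ζ²) = √(ωₙ² − (ζωₙ)²) = √(80 − 8.5²) = √7.75 ≈ 2.784 rad/s.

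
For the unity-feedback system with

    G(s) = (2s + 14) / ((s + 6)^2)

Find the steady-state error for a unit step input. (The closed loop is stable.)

G(s) has no poles at the origin.
This is a Type 0 system. Kp = lim_{s→0} G(s) = 14/36 = 7/18.
e_ss = 1/(1 + Kp) = 1/(1 + 7/18) = 18/25 ≈ 0.7200.

e_ss = 0.7200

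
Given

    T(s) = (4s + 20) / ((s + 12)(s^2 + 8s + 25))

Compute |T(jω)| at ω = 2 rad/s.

Substitute s = j2: numerator = 20 + j8, denominator = 220 + j234.
|T(j2)| = |20 + j8| / |220 + j234| = 21.541 / 321.18 ≈ 0.06707.

|T(j2)| ≈ 0.06707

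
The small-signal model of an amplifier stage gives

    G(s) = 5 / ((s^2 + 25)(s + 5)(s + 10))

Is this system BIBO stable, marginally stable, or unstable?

The poles can be read from the denominator factors: s = 5j, -5j, -5, -10.
Since the simple pole(s) at s = 5j, -5j lie on the jω-axis with none in the right half-plane, the system is marginally stable.

marginally stable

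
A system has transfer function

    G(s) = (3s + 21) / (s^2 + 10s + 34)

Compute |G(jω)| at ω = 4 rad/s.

Substitute s = j4: numerator = 21 + j12, denominator = 18 + j40.
|G(j4)| = |21 + j12| / |18 + j40| = 24.187 / 43.863 ≈ 0.5514.

|G(j4)| ≈ 0.5514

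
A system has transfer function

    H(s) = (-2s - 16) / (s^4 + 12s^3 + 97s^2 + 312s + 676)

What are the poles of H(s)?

s = -4 + 6j, -4 - 6j, -2 + 3j, -2 - 3j

The poles are the roots of the denominator s^4 + 12s^3 + 97s^2 + 312s + 676 = 0.
No real roots exist; factor into two real quadratics: (s^2 + 8s + 52)(s^2 + 4s + 13) = 0.
Each quadratic gives a conjugate pair via the quadratic formula.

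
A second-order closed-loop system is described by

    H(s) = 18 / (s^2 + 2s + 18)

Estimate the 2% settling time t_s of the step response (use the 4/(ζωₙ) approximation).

Comparing s^2 + 2s + 18 to s^2 + 2ζωₙs + ωₙ²: ωₙ = √18 ≈ 4.243 rad/s and ζ = 2/(2·√18) ≈ 0.2357.
ζωₙ = 2/2 = 1, so t_s ≈ 4/(ζωₙ) = 4/1 = 4 s.

t_s ≈ 4 s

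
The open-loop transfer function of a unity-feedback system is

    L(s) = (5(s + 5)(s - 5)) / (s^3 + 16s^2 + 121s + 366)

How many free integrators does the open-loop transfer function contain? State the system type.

Type 0

The denominator has no factor of s at the origin — no free integrator — so this is a Type 0 system.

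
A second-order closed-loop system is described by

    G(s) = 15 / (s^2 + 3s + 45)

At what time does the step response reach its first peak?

t_p ≈ 0.4805 s

Comparing s^2 + 3s + 45 to s^2 + 2ζωₙs + ωₙ²: ωₙ = √45 ≈ 6.708 rad/s and ζ = 3/(2·√45) ≈ 0.2236.
ζωₙ = 3/2 = 1.5, so ω_d = ωₙ√(1−ζ²) = √(ωₙ² − (ζωₙ)²) = √(45 − 1.5²) = √42.75 ≈ 6.538 rad/s.
t_p = π/ω_d = π/6.538 ≈ 0.4805 s.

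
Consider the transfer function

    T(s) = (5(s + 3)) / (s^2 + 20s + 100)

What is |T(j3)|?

Substitute s = j3: numerator = 15 + j15, denominator = 91 + j60.
|T(j3)| = |15 + j15| / |91 + j60| = 21.213 / 109 ≈ 0.1946.

|T(j3)| ≈ 0.1946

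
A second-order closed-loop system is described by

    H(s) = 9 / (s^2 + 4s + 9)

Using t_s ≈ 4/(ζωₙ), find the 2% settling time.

t_s ≈ 2 s

Comparing s^2 + 4s + 9 to s^2 + 2ζωₙs + ωₙ²: ωₙ = 3 rad/s and ζ = 4/(2·3) ≈ 0.6667.
ζωₙ = 4/2 = 2, so t_s ≈ 4/(ζωₙ) = 4/2 = 2 s.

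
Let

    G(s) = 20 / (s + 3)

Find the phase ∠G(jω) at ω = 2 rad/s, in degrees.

At s = j2: numerator = 20, denominator = 3 + j2.
∠G = ∠num − ∠den = 0° − (33.690°) = -33.69°.

∠G(j2) ≈ -33.69°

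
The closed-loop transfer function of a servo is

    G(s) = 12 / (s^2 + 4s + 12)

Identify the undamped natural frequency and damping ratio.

Compare the denominator to the standard form s^2 + 2ζωₙs + ωₙ².
ωₙ² = 12, so ωₙ = √12 ≈ 3.464 rad/s.
2ζωₙ = 4, so ζ = 4/(2·√12) ≈ 0.5774.

ωₙ ≈ 3.464 rad/s, ζ ≈ 0.5774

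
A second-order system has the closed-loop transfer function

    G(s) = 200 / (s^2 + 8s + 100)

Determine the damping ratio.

Compare the denominator to the standard form s^2 + 2ζωₙs + ωₙ².
ωₙ² = 100, so ωₙ = 10 rad/s.
2ζωₙ = 8, so ζ = 8/(2·10) = 0.4.

ζ = 0.4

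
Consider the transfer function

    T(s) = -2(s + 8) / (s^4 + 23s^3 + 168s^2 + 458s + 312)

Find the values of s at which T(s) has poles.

The poles are the roots of the denominator s^4 + 23s^3 + 168s^2 + 458s + 312 = 0.
Trying s = -1: the polynomial evaluates to 0, so (s + 1) is a factor.
Dividing out leaves s^3 + 22s^2 + 146s + 312 = 0.
This factors further as (s^2 + 10s + 26)(s + 12) = 0.

s = -5 + j, -5 - j, -1, -12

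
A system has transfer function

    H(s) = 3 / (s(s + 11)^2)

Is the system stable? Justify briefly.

The poles can be read from the denominator factors: s = 0, -11, -11.
Since the simple pole(s) at s = 0 lie on the jω-axis with none in the right half-plane, the system is marginally stable.

marginally stable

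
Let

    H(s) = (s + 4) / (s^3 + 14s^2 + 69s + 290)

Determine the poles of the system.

s = -2 + 5j, -2 - 5j, -10

The poles are the roots of the denominator s^3 + 14s^2 + 69s + 290 = 0.
Trying s = -10: the polynomial evaluates to 0, so (s + 10) is a factor.
Dividing out leaves s^2 + 4s + 29 = 0.
The quadratic formula then gives s = -2 ± 5j.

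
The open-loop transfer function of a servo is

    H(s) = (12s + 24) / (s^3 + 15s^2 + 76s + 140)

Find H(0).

Set s = 0: H(0) = (24) / (140) = 6/35.

H(0) = 6/35 ≈ 0.1714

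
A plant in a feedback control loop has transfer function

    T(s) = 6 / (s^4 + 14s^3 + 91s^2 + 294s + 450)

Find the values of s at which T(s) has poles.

s = -4 + 3j, -4 - 3j, -3 + 3j, -3 - 3j

The poles are the roots of the denominator s^4 + 14s^3 + 91s^2 + 294s + 450 = 0.
No real roots exist; factor into two real quadratics: (s^2 + 8s + 25)(s^2 + 6s + 18) = 0.
Each quadratic gives a conjugate pair via the quadratic formula.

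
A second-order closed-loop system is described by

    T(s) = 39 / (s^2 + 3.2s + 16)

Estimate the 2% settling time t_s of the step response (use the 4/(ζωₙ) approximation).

t_s ≈ 2.500 s

Comparing s^2 + 3.2s + 16 to s^2 + 2ζωₙs + ωₙ²: ωₙ = 4 rad/s and ζ = 3.2/(2·4) = 0.4.
ζωₙ = 3.2/2 = 1.6, so t_s ≈ 4/(ζωₙ) = 4/1.6 = 2.500 s.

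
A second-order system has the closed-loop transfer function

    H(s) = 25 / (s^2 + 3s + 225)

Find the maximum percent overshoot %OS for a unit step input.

%OS ≈ 72.9%

Comparing s^2 + 3s + 225 to s^2 + 2ζωₙs + ωₙ²: ωₙ = 15 rad/s and ζ = 3/(2·15) = 0.1.
%OS = 100·exp(−πζ/√(1−ζ²)) = 100·exp(−π·0.1/√(1−0.1²)) ≈ 72.9%.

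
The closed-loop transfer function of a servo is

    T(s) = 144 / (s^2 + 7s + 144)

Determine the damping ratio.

ζ ≈ 0.2917

Compare the denominator to the standard form s^2 + 2ζωₙs + ωₙ².
ωₙ² = 144, so ωₙ = 12 rad/s.
2ζωₙ = 7, so ζ = 7/(2·12) ≈ 0.2917.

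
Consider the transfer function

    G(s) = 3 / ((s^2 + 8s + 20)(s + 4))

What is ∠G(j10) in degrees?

∠G(j10) ≈ 156.8°

At s = j10: numerator = 3, denominator = -1120 - j480.
∠G = ∠num − ∠den = 0° − (-156.80°) = 156.8°.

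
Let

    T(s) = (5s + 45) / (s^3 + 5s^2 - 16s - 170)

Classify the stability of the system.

unstable

The denominator s^3 + 5s^2 - 16s - 170 factors as (s^2 + 10s + 34)(s - 5), giving poles at s = -5 + 3j, -5 - 3j, 5.
Since the pole(s) at s = 5 lie in the right half-plane, the system is unstable.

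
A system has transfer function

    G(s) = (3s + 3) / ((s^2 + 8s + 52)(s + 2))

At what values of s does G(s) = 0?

s = -1

Set the numerator to zero: 3s + 3 = 0, i.e. 3·(s + 1) = 0.
So s = -1.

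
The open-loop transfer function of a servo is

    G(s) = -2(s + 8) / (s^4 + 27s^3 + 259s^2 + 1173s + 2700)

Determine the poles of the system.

The poles are the roots of the denominator s^4 + 27s^3 + 259s^2 + 1173s + 2700 = 0.
Trying s = -12: the polynomial evaluates to 0, so (s + 12) is a factor.
Dividing out leaves s^3 + 15s^2 + 79s + 225 = 0.
This factors further as (s^2 + 6s + 25)(s + 9) = 0.

s = -3 ± 4j, -12, -9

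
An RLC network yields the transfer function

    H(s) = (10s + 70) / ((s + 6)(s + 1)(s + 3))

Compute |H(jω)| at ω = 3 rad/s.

Substitute s = j3: numerator = 70 + j30, denominator = -72 + j54.
|H(j3)| = |70 + j30| / |-72 + j54| = 76.158 / 90 ≈ 0.8462.

|H(j3)| ≈ 0.8462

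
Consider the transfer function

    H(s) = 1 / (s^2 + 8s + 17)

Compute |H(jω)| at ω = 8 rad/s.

|H(j8)| ≈ 0.01259

Substitute s = j8: numerator = 1, denominator = -47 + j64.
|H(j8)| = |1| / |-47 + j64| = 1 / 79.404 ≈ 0.01259.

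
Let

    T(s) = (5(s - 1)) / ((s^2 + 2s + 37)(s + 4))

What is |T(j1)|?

|T(j1)| ≈ 0.04757

Substitute s = j1: numerator = -5 + j5, denominator = 142 + j44.
|T(j1)| = |-5 + j5| / |142 + j44| = 7.0711 / 148.66 ≈ 0.04757.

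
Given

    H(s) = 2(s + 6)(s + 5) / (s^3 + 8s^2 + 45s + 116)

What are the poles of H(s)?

s = -4, -2 + 5j, -2 - 5j

The poles are the roots of the denominator s^3 + 8s^2 + 45s + 116 = 0.
Trying s = -4: the polynomial evaluates to 0, so (s + 4) is a factor.
Dividing out leaves s^2 + 4s + 29 = 0.
The quadratic formula then gives s = -2 ± 5j.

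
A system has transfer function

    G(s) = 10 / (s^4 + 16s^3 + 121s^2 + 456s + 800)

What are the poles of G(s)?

s = -4 + 4j, -4 - 4j, -4 + 3j, -4 - 3j

The poles are the roots of the denominator s^4 + 16s^3 + 121s^2 + 456s + 800 = 0.
No real roots exist; factor into two real quadratics: (s^2 + 8s + 32)(s^2 + 8s + 25) = 0.
Each quadratic gives a conjugate pair via the quadratic formula.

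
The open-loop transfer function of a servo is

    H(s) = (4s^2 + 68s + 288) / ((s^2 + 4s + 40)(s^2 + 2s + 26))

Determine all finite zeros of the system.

Set the numerator to zero: 4s^2 + 68s + 288 = 0, i.e. 4·(s^2 + 17s + 72) = 0.
Factoring: (s + 8)(s + 9) = 0.

s = -8, -9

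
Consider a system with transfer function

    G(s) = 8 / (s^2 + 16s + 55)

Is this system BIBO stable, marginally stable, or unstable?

The denominator s^2 + 16s + 55 factors as (s + 5)(s + 11), giving poles at s = -5, -11.
Since all poles lie strictly in the left half-plane, the system is stable.

stable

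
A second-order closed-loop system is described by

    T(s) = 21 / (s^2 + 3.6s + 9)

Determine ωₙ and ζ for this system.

ωₙ = 3 rad/s, ζ = 0.6

Compare the denominator to the standard form s^2 + 2ζωₙs + ωₙ².
ωₙ² = 9, so ωₙ = 3 rad/s.
2ζωₙ = 3.6, so ζ = 3.6/(2·3) = 0.6.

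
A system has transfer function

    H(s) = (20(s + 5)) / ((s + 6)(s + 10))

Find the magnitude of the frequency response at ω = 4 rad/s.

|H(j4)| ≈ 1.649

Substitute s = j4: numerator = 100 + j80, denominator = 44 + j64.
|H(j4)| = |100 + j80| / |44 + j64| = 128.06 / 77.666 ≈ 1.649.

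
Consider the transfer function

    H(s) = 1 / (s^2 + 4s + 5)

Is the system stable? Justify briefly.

The denominator s^2 + 4s + 5 factors as (s^2 + 4s + 5), giving poles at s = -2 ± j.
Since all poles lie strictly in the left half-plane, the system is stable.

stable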